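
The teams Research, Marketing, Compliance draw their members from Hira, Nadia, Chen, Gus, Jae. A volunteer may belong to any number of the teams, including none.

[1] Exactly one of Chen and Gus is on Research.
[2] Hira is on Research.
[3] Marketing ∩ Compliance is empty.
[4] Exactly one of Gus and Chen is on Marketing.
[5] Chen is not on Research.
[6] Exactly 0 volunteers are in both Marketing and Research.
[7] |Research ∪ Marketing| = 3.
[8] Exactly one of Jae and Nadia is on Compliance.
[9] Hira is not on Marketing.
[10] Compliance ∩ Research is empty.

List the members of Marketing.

Marketing = {Chen}

From (2): Hira ∈ Research.
From (5): Chen ∉ Research.
From (9): Hira ∉ Marketing.
(1) (exactly one): Gus ∈ Research.
(10) (disjoint): Hira ∉ Compliance.
(10) (disjoint): Gus ∉ Compliance.
Suppose Nadia ∈ Marketing: no assignment then satisfies all the clues, so Nadia ∉ Marketing.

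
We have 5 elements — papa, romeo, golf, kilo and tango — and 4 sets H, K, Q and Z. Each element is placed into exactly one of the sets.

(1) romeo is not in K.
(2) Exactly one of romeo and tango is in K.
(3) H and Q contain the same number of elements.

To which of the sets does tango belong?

tango: K

From (1): romeo ∉ K.
(2) (exactly one): tango ∈ K.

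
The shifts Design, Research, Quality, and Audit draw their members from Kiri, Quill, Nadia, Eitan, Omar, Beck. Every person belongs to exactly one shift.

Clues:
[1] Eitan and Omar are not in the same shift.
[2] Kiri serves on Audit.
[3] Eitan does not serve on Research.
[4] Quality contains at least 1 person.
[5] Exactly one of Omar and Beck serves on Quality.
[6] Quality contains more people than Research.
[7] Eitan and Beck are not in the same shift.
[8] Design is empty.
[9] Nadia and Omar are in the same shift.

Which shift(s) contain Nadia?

Nadia: Quality

From (2): Kiri ∈ Audit.
From (3): Eitan ∉ Research.
(8): Design already has 0, so the rest are out.
Suppose Nadia ∈ Research: no assignment then satisfies all the clues, so Nadia ∉ Research.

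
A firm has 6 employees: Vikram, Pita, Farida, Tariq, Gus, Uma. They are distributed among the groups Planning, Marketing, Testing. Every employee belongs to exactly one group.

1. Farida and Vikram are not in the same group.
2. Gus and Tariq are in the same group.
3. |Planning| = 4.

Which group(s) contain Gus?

Gus: Planning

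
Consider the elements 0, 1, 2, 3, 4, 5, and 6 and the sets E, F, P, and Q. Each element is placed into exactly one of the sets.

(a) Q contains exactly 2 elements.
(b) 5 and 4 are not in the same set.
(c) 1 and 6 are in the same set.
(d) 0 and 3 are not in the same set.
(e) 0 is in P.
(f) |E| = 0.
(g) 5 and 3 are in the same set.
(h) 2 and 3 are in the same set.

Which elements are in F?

F = {2, 3, 5}

From (e): 0 ∈ P.
(d): 3 ∉ P.
(f): E already has 0, so the rest are out.
(g): 5 matches 3: 5 ∉ P.
(h): 2 matches 3: 2 ∉ P.
Suppose 1 ∈ F: no assignment then satisfies all the clues, so 1 ∉ F.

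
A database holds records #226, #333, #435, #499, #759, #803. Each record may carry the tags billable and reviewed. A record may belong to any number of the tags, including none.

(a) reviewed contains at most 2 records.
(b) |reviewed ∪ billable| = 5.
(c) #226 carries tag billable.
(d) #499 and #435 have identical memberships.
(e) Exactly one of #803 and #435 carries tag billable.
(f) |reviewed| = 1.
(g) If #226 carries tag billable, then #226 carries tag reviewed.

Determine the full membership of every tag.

From (c): #226 ∈ billable.
(g): #226 ∈ reviewed.
(f): reviewed already has 1, so the rest are out.
Suppose #333 ∉ billable: no assignment then satisfies all the clues, so #333 ∈ billable.

billable = {#226, #333, #435, #499, #759}; reviewed = {#226}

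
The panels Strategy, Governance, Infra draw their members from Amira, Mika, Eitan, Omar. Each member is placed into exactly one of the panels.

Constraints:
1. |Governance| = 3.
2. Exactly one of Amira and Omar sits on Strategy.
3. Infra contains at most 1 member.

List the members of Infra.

Infra = {}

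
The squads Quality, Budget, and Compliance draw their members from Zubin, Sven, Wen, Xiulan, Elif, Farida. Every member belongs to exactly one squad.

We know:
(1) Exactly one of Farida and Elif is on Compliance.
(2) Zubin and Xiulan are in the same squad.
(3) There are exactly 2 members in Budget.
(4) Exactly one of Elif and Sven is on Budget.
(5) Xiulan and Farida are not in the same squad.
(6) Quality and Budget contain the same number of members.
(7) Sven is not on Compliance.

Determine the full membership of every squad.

From (7): Sven ∉ Compliance.
Suppose Zubin ∉ Quality: no assignment then satisfies all the clues, so Zubin ∈ Quality.

Quality = {Xiulan, Zubin}; Budget = {Farida, Sven}; Compliance = {Elif, Wen}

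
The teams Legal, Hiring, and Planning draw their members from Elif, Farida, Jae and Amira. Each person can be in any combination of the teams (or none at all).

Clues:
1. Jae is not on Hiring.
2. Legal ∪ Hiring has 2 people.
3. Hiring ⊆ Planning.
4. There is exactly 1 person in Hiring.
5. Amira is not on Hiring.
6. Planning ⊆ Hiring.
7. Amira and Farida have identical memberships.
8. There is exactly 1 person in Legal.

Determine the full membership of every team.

Legal = {Jae}; Hiring = {Elif}; Planning = {Elif}

From (1): Jae ∉ Hiring.
From (5): Amira ∉ Hiring.
(6) contrapositive: Jae ∉ Planning.
(6) contrapositive: Amira ∉ Planning.
(7): Farida matches Amira: Farida ∉ Hiring.
(7): Farida matches Amira: Farida ∉ Planning.
(4): only 1 candidates remain for Hiring, so all are in.
(3) with Elif ∈ Hiring: Elif ∈ Planning.
Suppose Elif ∈ Legal: no assignment then satisfies all the clues, so Elif ∉ Legal.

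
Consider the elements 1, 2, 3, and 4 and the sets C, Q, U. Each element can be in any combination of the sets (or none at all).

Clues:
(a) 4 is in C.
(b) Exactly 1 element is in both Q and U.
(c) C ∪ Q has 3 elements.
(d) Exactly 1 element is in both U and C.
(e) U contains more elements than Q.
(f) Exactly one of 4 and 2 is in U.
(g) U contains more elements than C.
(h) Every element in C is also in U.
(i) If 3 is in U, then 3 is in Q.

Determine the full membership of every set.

C = {4}; Q = {2, 3}; U = {1, 3, 4}

From (a): 4 ∈ C.
(h) with 4 ∈ C: 4 ∈ U.
(f) (exactly one): 2 ∉ U.
(h) contrapositive: 2 ∉ C.
Suppose 1 ∈ C: no assignment then satisfies all the clues, so 1 ∉ C.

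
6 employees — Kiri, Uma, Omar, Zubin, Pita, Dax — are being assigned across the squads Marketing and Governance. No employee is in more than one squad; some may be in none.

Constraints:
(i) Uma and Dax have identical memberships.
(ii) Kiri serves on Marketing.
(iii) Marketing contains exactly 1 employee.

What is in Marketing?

Marketing = {Kiri}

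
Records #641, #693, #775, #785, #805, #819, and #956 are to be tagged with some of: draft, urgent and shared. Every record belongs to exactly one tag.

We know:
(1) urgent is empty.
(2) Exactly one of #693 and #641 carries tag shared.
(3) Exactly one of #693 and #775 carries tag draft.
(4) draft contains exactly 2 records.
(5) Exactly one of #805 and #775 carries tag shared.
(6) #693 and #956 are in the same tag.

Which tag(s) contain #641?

#641: draft

(1): urgent already has 0, so the rest are out.
Suppose #641 ∉ draft: no assignment then satisfies all the clues, so #641 ∈ draft.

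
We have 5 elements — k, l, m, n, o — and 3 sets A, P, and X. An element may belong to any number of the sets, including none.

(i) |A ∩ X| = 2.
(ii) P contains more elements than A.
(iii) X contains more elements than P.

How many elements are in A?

2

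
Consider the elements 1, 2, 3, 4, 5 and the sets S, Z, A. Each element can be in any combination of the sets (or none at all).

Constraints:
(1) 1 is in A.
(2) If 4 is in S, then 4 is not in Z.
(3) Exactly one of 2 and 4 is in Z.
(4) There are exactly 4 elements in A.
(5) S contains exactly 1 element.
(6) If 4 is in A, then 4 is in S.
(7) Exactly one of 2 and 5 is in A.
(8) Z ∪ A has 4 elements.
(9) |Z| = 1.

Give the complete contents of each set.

S = {4}; Z = {2}; A = {1, 2, 3, 4}

From (1): 1 ∈ A.
Suppose 1 ∈ S: no assignment then satisfies all the clues, so 1 ∉ S.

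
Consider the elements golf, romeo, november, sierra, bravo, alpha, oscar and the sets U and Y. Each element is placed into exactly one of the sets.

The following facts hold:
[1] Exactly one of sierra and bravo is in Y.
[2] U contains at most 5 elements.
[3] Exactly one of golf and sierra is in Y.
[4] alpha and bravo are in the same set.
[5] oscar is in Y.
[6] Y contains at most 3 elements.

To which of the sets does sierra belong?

sierra: Y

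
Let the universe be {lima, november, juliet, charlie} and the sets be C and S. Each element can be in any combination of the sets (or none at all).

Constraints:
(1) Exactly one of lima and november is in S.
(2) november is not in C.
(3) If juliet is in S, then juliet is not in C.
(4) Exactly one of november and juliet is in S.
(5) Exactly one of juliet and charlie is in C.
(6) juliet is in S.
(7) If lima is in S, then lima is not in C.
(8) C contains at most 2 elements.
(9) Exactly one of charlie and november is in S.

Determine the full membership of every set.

From (2): november ∉ C.
From (6): juliet ∈ S.
(3): juliet ∉ C.
(4) (exactly one): november ∉ S.
(5) (exactly one): charlie ∈ C.
(9) (exactly one): charlie ∈ S.
(1) (exactly one): lima ∈ S.
(7): lima ∉ C.

C = {charlie}; S = {charlie, juliet, lima}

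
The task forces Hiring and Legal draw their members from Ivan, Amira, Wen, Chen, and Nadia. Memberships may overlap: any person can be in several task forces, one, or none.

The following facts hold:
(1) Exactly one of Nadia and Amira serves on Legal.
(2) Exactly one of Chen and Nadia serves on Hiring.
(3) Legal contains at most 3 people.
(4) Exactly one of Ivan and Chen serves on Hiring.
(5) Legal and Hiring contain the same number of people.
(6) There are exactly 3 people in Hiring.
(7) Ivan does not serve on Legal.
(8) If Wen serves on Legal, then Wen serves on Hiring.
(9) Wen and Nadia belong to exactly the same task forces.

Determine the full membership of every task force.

From (7): Ivan ∉ Legal.
Suppose Ivan ∉ Hiring: no assignment then satisfies all the clues, so Ivan ∈ Hiring.

Hiring = {Ivan, Nadia, Wen}; Legal = {Chen, Nadia, Wen}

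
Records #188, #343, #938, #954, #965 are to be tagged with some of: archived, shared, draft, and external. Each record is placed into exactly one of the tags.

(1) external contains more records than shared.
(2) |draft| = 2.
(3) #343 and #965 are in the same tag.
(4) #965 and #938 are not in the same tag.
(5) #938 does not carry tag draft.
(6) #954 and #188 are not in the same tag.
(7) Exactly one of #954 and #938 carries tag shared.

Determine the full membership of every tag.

archived = {}; shared = {#954}; draft = {#343, #965}; external = {#188, #938}

From (5): #938 ∉ draft.
Suppose #188 ∈ archived: no assignment then satisfies all the clues, so #188 ∉ archived.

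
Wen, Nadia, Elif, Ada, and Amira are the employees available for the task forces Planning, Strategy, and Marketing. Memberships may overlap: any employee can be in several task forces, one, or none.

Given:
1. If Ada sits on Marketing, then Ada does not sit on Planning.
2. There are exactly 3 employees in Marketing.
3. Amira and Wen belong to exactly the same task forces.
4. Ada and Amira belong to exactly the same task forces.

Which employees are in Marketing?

Marketing = {Ada, Amira, Wen}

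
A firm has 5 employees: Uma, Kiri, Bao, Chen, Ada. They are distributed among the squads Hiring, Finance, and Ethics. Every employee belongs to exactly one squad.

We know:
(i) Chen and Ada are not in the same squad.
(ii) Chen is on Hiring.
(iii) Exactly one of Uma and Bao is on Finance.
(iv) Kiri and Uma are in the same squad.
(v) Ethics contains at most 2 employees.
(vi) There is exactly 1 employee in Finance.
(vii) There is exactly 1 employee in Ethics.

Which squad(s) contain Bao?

Bao: Finance

From (ii): Chen ∈ Hiring.
(i): Ada ∉ Hiring.
Suppose Bao ∈ Hiring: no assignment then satisfies all the clues, so Bao ∉ Hiring.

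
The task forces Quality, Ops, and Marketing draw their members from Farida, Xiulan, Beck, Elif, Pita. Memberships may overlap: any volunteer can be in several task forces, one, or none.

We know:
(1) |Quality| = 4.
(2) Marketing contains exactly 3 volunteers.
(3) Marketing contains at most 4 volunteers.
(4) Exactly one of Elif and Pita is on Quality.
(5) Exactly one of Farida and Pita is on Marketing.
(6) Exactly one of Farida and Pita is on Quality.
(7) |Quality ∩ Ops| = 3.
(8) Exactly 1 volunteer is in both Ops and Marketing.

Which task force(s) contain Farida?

Farida: Ops, Quality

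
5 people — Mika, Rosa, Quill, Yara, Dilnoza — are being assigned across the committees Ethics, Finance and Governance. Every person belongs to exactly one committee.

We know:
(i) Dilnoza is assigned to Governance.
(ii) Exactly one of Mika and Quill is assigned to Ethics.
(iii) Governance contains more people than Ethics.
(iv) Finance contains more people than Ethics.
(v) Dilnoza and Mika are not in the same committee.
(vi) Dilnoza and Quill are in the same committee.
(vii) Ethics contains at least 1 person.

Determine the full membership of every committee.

Ethics = {Mika}; Finance = {Rosa, Yara}; Governance = {Dilnoza, Quill}

From (i): Dilnoza ∈ Governance.
(v): Mika ∉ Governance.
(vi): Quill matches Dilnoza: Quill ∉ Ethics.
(vi): Quill matches Dilnoza: Quill ∉ Finance.
(vi): Quill matches Dilnoza: Quill ∈ Governance.
(ii) (exactly one): Mika ∈ Ethics.
Suppose Rosa ∈ Ethics: no assignment then satisfies all the clues, so Rosa ∉ Ethics.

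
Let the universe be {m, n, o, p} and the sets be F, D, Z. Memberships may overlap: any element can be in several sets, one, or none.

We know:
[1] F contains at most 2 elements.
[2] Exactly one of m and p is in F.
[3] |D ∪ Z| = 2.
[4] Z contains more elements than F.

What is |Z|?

2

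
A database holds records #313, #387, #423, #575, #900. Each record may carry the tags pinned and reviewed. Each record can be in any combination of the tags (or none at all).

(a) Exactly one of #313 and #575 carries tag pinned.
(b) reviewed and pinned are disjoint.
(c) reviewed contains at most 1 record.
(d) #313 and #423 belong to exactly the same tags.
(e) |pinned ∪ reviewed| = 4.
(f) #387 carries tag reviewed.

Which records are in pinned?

From (f): #387 ∈ reviewed.
(b) (disjoint): #387 ∉ pinned.
(c): reviewed already has 1, so the rest are out.
Suppose #313 ∉ pinned: no assignment then satisfies all the clues, so #313 ∈ pinned.

pinned = {#313, #423, #900}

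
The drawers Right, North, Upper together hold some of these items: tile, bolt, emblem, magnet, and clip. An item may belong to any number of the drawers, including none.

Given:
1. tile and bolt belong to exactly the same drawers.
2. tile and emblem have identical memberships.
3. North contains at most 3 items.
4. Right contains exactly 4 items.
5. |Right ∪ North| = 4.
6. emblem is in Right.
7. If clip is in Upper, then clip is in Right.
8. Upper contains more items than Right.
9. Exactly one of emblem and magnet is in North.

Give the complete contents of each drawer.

Right = {bolt, clip, emblem, tile}; North = {bolt, emblem, tile}; Upper = {bolt, clip, emblem, magnet, tile}

From (6): emblem ∈ Right.
(2): tile matches emblem: tile ∈ Right.
(1): bolt matches tile: bolt ∈ Right.
Suppose tile ∉ North: no assignment then satisfies all the clues, so tile ∈ North.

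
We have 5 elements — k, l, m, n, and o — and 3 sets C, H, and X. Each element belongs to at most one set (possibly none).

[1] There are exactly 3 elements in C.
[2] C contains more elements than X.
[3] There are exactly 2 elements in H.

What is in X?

X = {}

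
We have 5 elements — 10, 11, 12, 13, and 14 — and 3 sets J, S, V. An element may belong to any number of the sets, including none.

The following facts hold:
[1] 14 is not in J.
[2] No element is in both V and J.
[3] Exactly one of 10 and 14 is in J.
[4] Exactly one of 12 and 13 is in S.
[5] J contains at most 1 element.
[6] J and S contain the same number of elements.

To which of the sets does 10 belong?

From (1): 14 ∉ J.
(3) (exactly one): 10 ∈ J.
(5): J already has 1, so the rest are out.
(2) (disjoint): 10 ∉ V.
Suppose 10 ∈ S: no assignment then satisfies all the clues, so 10 ∉ S.

10: J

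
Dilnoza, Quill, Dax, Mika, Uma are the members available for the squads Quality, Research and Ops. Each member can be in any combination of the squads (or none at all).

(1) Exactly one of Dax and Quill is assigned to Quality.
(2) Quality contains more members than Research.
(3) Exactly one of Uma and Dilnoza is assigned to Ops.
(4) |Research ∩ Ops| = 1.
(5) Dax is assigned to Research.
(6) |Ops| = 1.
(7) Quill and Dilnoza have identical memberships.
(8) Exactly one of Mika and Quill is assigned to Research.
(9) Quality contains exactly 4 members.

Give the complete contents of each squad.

Quality = {Dilnoza, Mika, Quill, Uma}; Research = {Dax, Mika, Uma}; Ops = {Uma}

From (5): Dax ∈ Research.
Suppose Dilnoza ∉ Quality: no assignment then satisfies all the clues, so Dilnoza ∈ Quality.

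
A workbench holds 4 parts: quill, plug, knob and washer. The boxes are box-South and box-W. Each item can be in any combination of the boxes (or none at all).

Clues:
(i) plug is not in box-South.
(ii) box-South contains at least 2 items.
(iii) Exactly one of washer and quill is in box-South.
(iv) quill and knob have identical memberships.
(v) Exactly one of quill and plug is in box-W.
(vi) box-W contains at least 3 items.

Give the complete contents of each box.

box-South = {knob, quill}; box-W = {knob, quill, washer}

From (i): plug ∉ box-South.
Suppose quill ∉ box-South: no assignment then satisfies all the clues, so quill ∈ box-South.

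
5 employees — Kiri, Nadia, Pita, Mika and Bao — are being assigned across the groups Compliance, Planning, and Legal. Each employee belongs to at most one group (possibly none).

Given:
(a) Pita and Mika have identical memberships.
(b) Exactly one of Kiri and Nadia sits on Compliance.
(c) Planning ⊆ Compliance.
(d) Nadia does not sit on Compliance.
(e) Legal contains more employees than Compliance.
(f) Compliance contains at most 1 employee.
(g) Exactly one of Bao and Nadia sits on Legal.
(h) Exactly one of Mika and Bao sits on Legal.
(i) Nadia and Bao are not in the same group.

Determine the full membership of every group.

Compliance = {Kiri}; Planning = {}; Legal = {Mika, Nadia, Pita}

From (d): Nadia ∉ Compliance.
(b) (exactly one): Kiri ∈ Compliance.
(c) contrapositive: Nadia ∉ Planning.
(f): Compliance already has 1, so the rest are out.
(c) contrapositive: Pita ∉ Planning.
(c) contrapositive: Mika ∉ Planning.
(c) contrapositive: Bao ∉ Planning.
Suppose Nadia ∉ Legal: no assignment then satisfies all the clues, so Nadia ∈ Legal.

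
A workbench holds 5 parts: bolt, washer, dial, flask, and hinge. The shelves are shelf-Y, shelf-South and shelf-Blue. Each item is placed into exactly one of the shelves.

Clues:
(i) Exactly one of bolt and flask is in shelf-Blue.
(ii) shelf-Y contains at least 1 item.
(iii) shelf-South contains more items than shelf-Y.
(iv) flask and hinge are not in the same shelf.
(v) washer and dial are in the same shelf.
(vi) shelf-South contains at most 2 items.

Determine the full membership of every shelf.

shelf-Y = {flask}; shelf-South = {dial, washer}; shelf-Blue = {bolt, hinge}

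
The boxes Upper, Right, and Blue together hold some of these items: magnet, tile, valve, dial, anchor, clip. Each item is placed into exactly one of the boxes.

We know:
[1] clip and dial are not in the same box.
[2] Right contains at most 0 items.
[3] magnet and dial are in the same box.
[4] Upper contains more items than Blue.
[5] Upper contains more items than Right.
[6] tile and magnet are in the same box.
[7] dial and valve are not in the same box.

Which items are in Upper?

Upper = {anchor, dial, magnet, tile}

(2): Right already has 0, so the rest are out.
Suppose magnet ∉ Upper: no assignment then satisfies all the clues, so magnet ∈ Upper.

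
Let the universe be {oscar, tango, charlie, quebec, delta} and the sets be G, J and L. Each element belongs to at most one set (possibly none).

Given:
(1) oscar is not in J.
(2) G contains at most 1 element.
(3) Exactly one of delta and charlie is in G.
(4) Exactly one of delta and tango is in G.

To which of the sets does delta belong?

delta: G

From (1): oscar ∉ J.
Suppose delta ∉ G: no assignment then satisfies all the clues, so delta ∈ G.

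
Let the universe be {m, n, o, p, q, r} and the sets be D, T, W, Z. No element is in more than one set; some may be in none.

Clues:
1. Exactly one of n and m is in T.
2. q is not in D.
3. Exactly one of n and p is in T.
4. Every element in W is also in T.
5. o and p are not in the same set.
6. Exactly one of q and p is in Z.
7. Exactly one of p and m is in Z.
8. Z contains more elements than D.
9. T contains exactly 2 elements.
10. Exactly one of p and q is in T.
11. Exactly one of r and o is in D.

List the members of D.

D = {o}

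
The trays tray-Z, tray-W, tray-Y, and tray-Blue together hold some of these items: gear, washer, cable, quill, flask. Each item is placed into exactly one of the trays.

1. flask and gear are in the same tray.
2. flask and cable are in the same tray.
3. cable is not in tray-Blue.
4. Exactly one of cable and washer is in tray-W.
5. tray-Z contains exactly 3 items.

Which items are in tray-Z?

tray-Z = {cable, flask, gear}

From (3): cable ∉ tray-Blue.
(2): flask matches cable: flask ∉ tray-Blue.
(1): gear matches flask: gear ∉ tray-Blue.
Suppose gear ∉ tray-Z: no assignment then satisfies all the clues, so gear ∈ tray-Z.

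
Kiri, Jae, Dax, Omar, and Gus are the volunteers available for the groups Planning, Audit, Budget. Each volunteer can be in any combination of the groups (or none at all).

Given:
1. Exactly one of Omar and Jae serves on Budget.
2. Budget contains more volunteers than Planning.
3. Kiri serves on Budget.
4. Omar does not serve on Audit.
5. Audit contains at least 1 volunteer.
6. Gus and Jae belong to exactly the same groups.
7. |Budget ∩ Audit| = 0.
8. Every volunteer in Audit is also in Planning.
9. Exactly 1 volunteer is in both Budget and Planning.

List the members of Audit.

Audit = {Dax}

From (3): Kiri ∈ Budget.
From (4): Omar ∉ Audit.
Suppose Kiri ∈ Audit: no assignment then satisfies all the clues, so Kiri ∉ Audit.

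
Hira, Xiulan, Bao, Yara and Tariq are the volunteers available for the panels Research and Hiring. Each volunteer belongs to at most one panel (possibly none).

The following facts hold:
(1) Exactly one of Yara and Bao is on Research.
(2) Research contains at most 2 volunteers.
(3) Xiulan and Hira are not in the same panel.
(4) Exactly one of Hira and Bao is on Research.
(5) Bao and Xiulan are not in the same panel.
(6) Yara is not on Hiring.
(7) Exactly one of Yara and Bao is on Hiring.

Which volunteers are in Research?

Research = {Hira, Yara}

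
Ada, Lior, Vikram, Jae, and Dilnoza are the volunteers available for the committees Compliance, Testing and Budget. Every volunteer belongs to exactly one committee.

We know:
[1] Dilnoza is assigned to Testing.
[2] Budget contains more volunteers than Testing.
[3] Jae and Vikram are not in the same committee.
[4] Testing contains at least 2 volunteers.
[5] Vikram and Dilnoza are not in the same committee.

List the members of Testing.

Testing = {Dilnoza, Jae}

From (1): Dilnoza ∈ Testing.
(5): Vikram ∉ Testing.
Suppose Ada ∈ Testing: no assignment then satisfies all the clues, so Ada ∉ Testing.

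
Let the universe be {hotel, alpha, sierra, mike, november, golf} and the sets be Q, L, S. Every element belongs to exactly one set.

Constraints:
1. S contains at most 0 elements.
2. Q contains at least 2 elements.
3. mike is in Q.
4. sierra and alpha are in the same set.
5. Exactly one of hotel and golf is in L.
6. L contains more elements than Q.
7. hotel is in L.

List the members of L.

L = {alpha, hotel, november, sierra}

From (3): mike ∈ Q.
From (7): hotel ∈ L.
(1): S already has 0, so the rest are out.
(5) (exactly one): golf ∉ L.
Only one set left: golf ∈ Q.
Suppose alpha ∉ L: no assignment then satisfies all the clues, so alpha ∈ L.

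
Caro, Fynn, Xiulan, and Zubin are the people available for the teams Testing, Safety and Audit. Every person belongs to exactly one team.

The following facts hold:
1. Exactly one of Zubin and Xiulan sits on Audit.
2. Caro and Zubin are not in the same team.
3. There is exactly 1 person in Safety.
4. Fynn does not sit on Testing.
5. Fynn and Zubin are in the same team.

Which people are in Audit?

From (4): Fynn ∉ Testing.
(5): Zubin matches Fynn: Zubin ∉ Testing.
Suppose Caro ∈ Audit: no assignment then satisfies all the clues, so Caro ∉ Audit.

Audit = {Fynn, Zubin}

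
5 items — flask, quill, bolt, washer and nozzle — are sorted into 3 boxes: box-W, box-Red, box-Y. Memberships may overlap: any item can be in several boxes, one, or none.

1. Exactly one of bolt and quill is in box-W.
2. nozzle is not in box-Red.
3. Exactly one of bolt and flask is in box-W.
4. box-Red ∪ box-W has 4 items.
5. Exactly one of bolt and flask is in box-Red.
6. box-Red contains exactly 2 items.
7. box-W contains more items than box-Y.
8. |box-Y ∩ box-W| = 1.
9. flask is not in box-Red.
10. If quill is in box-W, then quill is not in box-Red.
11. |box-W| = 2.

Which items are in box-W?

box-W = {flask, quill}

From (2): nozzle ∉ box-Red.
From (9): flask ∉ box-Red.
(5) (exactly one): bolt ∈ box-Red.
Suppose flask ∉ box-W: no assignment then satisfies all the clues, so flask ∈ box-W.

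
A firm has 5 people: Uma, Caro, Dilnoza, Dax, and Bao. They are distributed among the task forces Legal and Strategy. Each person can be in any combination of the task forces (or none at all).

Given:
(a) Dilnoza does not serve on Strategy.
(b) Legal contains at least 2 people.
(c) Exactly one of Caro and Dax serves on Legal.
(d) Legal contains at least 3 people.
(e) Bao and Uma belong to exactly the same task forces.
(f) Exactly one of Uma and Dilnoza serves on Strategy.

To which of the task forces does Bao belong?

Bao: Legal, Strategy

From (a): Dilnoza ∉ Strategy.
(f) (exactly one): Uma ∈ Strategy.
(e): Bao matches Uma: Bao ∈ Strategy.
Suppose Bao ∉ Legal: no assignment then satisfies all the clues, so Bao ∈ Legal.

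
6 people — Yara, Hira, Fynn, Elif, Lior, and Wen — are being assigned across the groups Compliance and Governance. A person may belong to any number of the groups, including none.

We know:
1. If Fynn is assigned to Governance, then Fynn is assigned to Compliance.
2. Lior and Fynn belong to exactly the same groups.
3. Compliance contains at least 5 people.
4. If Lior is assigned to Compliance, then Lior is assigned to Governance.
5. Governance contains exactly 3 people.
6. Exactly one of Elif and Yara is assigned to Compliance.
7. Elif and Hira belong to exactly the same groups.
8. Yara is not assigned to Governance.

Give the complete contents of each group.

From (8): Yara ∉ Governance.
Suppose Yara ∈ Compliance: no assignment then satisfies all the clues, so Yara ∉ Compliance.

Compliance = {Elif, Fynn, Hira, Lior, Wen}; Governance = {Fynn, Lior, Wen}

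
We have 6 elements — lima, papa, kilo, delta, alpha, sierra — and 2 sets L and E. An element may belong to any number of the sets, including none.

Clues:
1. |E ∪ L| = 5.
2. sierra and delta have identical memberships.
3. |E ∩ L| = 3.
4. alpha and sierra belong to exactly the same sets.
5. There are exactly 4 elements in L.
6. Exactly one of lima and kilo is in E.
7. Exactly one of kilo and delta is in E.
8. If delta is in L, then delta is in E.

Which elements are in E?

E = {alpha, delta, lima, sierra}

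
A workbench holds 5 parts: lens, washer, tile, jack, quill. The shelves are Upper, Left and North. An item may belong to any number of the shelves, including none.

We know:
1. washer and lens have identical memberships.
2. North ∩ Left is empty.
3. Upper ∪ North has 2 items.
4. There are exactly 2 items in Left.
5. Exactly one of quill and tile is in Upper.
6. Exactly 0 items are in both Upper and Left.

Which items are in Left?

Left = {lens, washer}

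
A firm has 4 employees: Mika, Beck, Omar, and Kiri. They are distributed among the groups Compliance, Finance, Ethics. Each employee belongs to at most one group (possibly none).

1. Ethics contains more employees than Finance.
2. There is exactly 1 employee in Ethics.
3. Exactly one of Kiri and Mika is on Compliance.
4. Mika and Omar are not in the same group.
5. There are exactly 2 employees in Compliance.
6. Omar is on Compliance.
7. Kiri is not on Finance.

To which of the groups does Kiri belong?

Kiri: Compliance

From (6): Omar ∈ Compliance.
From (7): Kiri ∉ Finance.
(4): Mika ∉ Compliance.
(3) (exactly one): Kiri ∈ Compliance.
(5): Compliance already has 2, so the rest are out.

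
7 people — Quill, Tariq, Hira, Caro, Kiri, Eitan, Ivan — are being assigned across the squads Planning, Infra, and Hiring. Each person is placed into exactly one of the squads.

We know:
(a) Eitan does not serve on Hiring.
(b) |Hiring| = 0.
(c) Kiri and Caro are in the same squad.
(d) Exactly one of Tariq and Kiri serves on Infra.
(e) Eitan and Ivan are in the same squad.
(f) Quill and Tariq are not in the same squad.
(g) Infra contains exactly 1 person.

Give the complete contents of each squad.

Planning = {Caro, Eitan, Hira, Ivan, Kiri, Quill}; Infra = {Tariq}; Hiring = {}

From (a): Eitan ∉ Hiring.
(b): Hiring already has 0, so the rest are out.
Suppose Quill ∉ Planning: no assignment then satisfies all the clues, so Quill ∈ Planning.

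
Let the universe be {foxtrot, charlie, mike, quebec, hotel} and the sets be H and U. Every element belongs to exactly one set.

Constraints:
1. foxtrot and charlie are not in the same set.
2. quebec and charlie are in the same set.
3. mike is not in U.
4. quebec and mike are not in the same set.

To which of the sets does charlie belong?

charlie: U

From (3): mike ∉ U.
Only one set left: mike ∈ H.
(4): quebec ∉ H.
Only one set left: quebec ∈ U.
(2): charlie matches quebec: charlie ∉ H.
(2): charlie matches quebec: charlie ∈ U.
(1): foxtrot ∉ U.
Only one set left: foxtrot ∈ H.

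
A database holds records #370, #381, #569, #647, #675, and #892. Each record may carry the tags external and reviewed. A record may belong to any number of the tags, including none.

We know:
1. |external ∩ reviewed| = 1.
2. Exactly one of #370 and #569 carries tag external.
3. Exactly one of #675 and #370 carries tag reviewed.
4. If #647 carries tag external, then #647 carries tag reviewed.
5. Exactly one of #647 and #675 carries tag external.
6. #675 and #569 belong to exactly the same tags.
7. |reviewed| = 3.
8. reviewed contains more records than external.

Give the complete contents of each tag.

external = {#370, #647}; reviewed = {#569, #647, #675}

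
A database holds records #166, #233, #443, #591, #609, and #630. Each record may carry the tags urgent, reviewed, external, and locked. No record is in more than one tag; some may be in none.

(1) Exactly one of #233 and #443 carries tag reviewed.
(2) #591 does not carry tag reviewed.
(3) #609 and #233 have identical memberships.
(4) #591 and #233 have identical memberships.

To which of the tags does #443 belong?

#443: reviewed

From (2): #591 ∉ reviewed.
(4): #233 matches #591: #233 ∉ reviewed.
(1) (exactly one): #443 ∈ reviewed.
(3): #609 matches #233: #609 ∉ reviewed.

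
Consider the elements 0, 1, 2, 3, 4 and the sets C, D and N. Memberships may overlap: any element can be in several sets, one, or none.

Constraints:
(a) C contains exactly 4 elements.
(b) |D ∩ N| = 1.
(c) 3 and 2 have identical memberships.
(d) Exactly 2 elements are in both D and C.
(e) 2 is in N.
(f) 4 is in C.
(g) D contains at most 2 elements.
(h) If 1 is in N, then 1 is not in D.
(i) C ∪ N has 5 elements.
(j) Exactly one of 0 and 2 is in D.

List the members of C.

From (e): 2 ∈ N.
From (f): 4 ∈ C.
(c): 3 matches 2: 3 ∈ N.
Suppose 0 ∉ C: no assignment then satisfies all the clues, so 0 ∈ C.

C = {0, 2, 3, 4}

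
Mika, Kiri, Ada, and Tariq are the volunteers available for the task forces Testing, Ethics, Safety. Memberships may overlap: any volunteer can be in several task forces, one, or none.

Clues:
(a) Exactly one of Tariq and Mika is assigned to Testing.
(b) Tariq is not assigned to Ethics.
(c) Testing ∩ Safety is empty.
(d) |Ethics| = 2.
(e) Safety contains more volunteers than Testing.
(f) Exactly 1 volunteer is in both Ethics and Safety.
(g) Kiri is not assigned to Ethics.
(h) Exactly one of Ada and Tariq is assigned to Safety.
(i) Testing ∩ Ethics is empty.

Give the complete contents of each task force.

From (b): Tariq ∉ Ethics.
From (g): Kiri ∉ Ethics.
(d): only 2 candidates remain for Ethics, so all are in.
(i) (disjoint): Mika ∉ Testing.
(i) (disjoint): Ada ∉ Testing.
(a) (exactly one): Tariq ∈ Testing.
(c) (disjoint): Tariq ∉ Safety.
(h) (exactly one): Ada ∈ Safety.
Suppose Mika ∈ Safety: no assignment then satisfies all the clues, so Mika ∉ Safety.

Testing = {Tariq}; Ethics = {Ada, Mika}; Safety = {Ada, Kiri}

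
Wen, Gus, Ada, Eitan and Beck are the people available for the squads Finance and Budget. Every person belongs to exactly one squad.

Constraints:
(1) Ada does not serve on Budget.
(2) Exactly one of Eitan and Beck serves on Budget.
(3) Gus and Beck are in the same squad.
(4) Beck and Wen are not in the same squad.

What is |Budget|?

2

From (1): Ada ∉ Budget.
Only one squad left: Ada ∈ Finance.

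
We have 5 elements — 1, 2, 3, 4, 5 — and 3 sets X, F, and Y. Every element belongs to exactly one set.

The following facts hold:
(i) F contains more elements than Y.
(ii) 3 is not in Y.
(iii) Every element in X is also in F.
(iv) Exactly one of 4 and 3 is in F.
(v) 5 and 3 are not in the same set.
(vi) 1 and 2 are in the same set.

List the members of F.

F = {1, 2, 3}

From (ii): 3 ∉ Y.
Suppose 1 ∉ F: no assignment then satisfies all the clues, so 1 ∈ F.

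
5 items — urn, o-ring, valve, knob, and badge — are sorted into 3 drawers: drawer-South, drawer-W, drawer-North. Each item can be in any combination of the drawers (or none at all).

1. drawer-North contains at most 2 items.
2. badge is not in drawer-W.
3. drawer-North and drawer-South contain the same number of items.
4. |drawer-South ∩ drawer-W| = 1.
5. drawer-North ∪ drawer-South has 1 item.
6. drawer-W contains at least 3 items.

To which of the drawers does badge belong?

From (2): badge ∉ drawer-W.
Suppose badge ∈ drawer-South: no assignment then satisfies all the clues, so badge ∉ drawer-South.

badge: none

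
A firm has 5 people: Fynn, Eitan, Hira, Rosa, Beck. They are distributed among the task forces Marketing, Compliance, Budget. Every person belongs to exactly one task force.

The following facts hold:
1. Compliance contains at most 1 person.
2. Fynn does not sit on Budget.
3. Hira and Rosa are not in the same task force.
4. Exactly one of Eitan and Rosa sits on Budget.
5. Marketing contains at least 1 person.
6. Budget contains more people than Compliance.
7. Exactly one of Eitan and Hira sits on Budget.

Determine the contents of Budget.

Budget = {Beck, Eitan}

From (2): Fynn ∉ Budget.
Suppose Eitan ∉ Budget: no assignment then satisfies all the clues, so Eitan ∈ Budget.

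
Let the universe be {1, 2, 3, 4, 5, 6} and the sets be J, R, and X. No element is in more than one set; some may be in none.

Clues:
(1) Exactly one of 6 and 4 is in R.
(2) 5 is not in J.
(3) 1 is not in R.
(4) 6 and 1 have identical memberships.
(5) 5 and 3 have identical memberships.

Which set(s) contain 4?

From (2): 5 ∉ J.
From (3): 1 ∉ R.
(4): 6 matches 1: 6 ∉ R.
(5): 3 matches 5: 3 ∉ J.
(1) (exactly one): 4 ∈ R.

4: R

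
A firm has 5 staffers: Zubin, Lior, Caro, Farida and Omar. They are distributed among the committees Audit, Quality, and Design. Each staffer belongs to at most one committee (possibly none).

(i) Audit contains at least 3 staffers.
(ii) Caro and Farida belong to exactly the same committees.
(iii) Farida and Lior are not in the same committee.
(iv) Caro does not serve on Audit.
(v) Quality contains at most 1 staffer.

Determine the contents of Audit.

Audit = {Lior, Omar, Zubin}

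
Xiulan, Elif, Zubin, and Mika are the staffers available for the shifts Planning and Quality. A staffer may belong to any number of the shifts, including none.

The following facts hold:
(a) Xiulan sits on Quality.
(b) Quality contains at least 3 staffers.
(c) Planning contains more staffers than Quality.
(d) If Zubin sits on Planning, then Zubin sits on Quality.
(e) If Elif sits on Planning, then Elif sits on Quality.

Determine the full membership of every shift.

Planning = {Elif, Mika, Xiulan, Zubin}; Quality = {Elif, Xiulan, Zubin}

From (a): Xiulan ∈ Quality.
Suppose Xiulan ∉ Planning: no assignment then satisfies all the clues, so Xiulan ∈ Planning.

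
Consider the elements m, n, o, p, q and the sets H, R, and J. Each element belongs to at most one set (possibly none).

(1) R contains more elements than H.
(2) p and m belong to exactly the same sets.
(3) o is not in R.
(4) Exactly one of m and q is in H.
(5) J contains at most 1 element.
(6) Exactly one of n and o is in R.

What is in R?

R = {m, n, p}

From (3): o ∉ R.
(6) (exactly one): n ∈ R.
Suppose m ∉ R: no assignment then satisfies all the clues, so m ∈ R.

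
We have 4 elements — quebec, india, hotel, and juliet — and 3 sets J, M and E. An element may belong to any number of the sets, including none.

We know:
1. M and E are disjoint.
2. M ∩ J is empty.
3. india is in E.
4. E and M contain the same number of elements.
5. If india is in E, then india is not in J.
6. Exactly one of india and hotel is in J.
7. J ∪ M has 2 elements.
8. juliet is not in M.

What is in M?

From (3): india ∈ E.
From (8): juliet ∉ M.
(1) (disjoint): india ∉ M.
(5): india ∉ J.
(6) (exactly one): hotel ∈ J.
(2) (disjoint): hotel ∉ M.
Suppose quebec ∉ M: no assignment then satisfies all the clues, so quebec ∈ M.

M = {quebec}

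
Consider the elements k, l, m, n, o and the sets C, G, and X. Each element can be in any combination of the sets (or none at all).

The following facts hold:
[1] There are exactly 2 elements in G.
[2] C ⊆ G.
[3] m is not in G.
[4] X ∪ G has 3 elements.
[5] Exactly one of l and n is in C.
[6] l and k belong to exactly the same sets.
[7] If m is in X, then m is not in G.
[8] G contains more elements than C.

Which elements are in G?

G = {n, o}

From (3): m ∉ G.
(2) contrapositive: m ∉ C.
Suppose k ∈ G: no assignment then satisfies all the clues, so k ∉ G.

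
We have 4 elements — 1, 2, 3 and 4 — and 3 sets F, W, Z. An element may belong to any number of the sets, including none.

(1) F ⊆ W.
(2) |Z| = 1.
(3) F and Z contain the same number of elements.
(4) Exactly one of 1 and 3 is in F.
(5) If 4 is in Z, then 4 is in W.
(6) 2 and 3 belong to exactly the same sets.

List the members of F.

F = {1}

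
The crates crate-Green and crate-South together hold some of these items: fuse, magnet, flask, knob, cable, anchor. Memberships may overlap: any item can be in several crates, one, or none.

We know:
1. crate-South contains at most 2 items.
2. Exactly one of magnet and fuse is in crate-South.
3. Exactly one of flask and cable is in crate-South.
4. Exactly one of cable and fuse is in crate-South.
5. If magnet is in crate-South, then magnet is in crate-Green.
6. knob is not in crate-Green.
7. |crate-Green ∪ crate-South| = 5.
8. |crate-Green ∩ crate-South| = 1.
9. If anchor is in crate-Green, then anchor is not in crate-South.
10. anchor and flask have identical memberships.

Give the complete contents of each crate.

crate-Green = {anchor, flask, fuse, magnet}; crate-South = {cable, magnet}

From (6): knob ∉ crate-Green.
Suppose fuse ∉ crate-Green: no assignment then satisfies all the clues, so fuse ∈ crate-Green.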